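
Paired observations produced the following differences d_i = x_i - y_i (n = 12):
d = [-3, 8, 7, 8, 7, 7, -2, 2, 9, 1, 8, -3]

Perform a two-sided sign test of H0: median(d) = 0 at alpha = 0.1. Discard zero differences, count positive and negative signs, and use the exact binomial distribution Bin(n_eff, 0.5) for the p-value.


Step 1: Discard zero differences. Original n = 12; n_eff = number of nonzero differences = 12.
Nonzero differences (with sign): -3, +8, +7, +8, +7, +7, -2, +2, +9, +1, +8, -3
Step 2: Count signs: positive = 9, negative = 3.
Step 3: Under H0: P(positive) = 0.5, so the number of positives S ~ Bin(12, 0.5).
Step 4: Two-sided exact p-value = sum of Bin(12,0.5) probabilities at or below the observed probability = 0.145996.
Step 5: alpha = 0.1. fail to reject H0.

n_eff = 12, pos = 9, neg = 3, p = 0.145996, fail to reject H0.


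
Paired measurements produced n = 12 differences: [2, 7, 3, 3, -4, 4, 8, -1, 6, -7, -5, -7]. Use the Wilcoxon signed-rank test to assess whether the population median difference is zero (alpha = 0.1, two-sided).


Step 1: Drop any zero differences (none here) and take |d_i|.
|d| = [2, 7, 3, 3, 4, 4, 8, 1, 6, 7, 5, 7]
Step 2: Midrank |d_i| (ties get averaged ranks).
ranks: |2|->2, |7|->10, |3|->3.5, |3|->3.5, |4|->5.5, |4|->5.5, |8|->12, |1|->1, |6|->8, |7|->10, |5|->7, |7|->10
Step 3: Attach original signs; sum ranks with positive sign and with negative sign.
W+ = 2 + 10 + 3.5 + 3.5 + 5.5 + 12 + 8 = 44.5
W- = 5.5 + 1 + 10 + 7 + 10 = 33.5
(Check: W+ + W- = 78 should equal n(n+1)/2 = 78.)
Step 4: Test statistic W = min(W+, W-) = 33.5.
Step 5: Ties in |d|, so use the tie-corrected normal approximation.
        E[W] = n(n+1)/4 = 12*13/4 = 39.
        Tie groups: |d|=3 (t=2), |d|=4 (t=2), |d|=7 (t=3); sum(t^3 - t) = 36.
        Var[W] = n(n+1)(2n+1)/24 - sum(t^3-t)/48 = 3900/24 - 36/48 = 161.75.
        z = (W - E[W]) / sqrt(Var[W]) = (33.5 - 39) / 12.7181 = -0.4325.
        Two-sided p = 2*Phi(z) = 0.665411.
Step 6: alpha = 0.1. fail to reject H0.

W+ = 44.5, W- = 33.5, W = min = 33.5, p = 0.665411, fail to reject H0.


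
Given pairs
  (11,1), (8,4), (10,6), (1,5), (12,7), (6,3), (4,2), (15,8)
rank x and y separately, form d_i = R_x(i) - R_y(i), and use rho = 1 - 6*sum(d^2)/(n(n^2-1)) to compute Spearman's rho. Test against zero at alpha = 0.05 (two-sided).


Step 1: Rank x and y separately (midranks; no ties here).
rank(x): 11->6, 8->4, 10->5, 1->1, 12->7, 6->3, 4->2, 15->8
rank(y): 1->1, 4->4, 6->6, 5->5, 7->7, 3->3, 2->2, 8->8
Step 2: d_i = R_x(i) - R_y(i); compute d_i^2.
  (6-1)^2=25, (4-4)^2=0, (5-6)^2=1, (1-5)^2=16, (7-7)^2=0, (3-3)^2=0, (2-2)^2=0, (8-8)^2=0
sum(d^2) = 42.
Step 3: rho = 1 - 6*42 / (8*(8^2 - 1)) = 1 - 252/504 = 0.500000.
Step 4: Under H0, t = rho * sqrt((n-2)/(1-rho^2)) = 1.4142 ~ t(6).
Step 5: Two-sided p-value from the t-distribution with 6 df = 0.207031.
Step 6: alpha = 0.05. fail to reject H0.

rho = 0.5000, p = 0.207031, fail to reject H0 at alpha = 0.05.


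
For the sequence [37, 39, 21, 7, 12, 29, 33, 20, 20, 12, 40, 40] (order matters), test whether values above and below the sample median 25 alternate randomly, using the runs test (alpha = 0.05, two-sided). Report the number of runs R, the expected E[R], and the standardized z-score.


Step 1: Compute median = 25; label A = above, B = below.
Labels in order: AABBBAABBBAA  (n_A = 6, n_B = 6)
Step 2: Count runs R = 5.
Step 3: Under H0 (random ordering), E[R] = 2*n_A*n_B/(n_A+n_B) + 1 = 2*6*6/12 + 1 = 7.0000.
        Var[R] = 2*n_A*n_B*(2*n_A*n_B - n_A - n_B) / ((n_A+n_B)^2 * (n_A+n_B-1)) = 4320/1584 = 2.7273.
        SD[R] = 1.6514.
Step 4: Continuity-corrected z = (R + 0.5 - E[R]) / SD[R] = (5 + 0.5 - 7.0000) / 1.6514 = -0.9083.
Step 5: Two-sided p-value via normal approximation = 2*(1 - Phi(|z|)) = 0.363722.
Step 6: alpha = 0.05. fail to reject H0.

R = 5, z = -0.9083, p = 0.363722, fail to reject H0.


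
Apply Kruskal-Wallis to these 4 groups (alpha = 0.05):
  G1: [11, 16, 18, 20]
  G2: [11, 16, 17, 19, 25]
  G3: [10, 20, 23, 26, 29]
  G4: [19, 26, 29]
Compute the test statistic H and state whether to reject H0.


Step 1: Combine all N = 17 observations and assign midranks.
sorted (value, group, rank): (10,G3,1), (11,G1,2.5), (11,G2,2.5), (16,G1,4.5), (16,G2,4.5), (17,G2,6), (18,G1,7), (19,G2,8.5), (19,G4,8.5), (20,G1,10.5), (20,G3,10.5), (23,G3,12), (25,G2,13), (26,G3,14.5), (26,G4,14.5), (29,G3,16.5), (29,G4,16.5)
Step 2: Sum ranks within each group.
R_1 = 24.5 (n_1 = 4)
R_2 = 34.5 (n_2 = 5)
R_3 = 54.5 (n_3 = 5)
R_4 = 39.5 (n_4 = 3)
Step 3: H = 12/(N(N+1)) * sum(R_i^2/n_i) - 3(N+1)
     = 12/(17*18) * (24.5^2/4 + 34.5^2/5 + 54.5^2/5 + 39.5^2/3) - 3*18
     = 0.039216 * 1502.25 - 54
     = 4.911601.
Step 4: Ties present; correction factor C = 1 - 36/(17^3 - 17) = 0.992647. Corrected H = 4.911601 / 0.992647 = 4.947984.
Step 5: Under H0, H ~ chi^2(3); p-value = 0.175646.
Step 6: alpha = 0.05. fail to reject H0.

H = 4.9480, df = 3, p = 0.175646, fail to reject H0.


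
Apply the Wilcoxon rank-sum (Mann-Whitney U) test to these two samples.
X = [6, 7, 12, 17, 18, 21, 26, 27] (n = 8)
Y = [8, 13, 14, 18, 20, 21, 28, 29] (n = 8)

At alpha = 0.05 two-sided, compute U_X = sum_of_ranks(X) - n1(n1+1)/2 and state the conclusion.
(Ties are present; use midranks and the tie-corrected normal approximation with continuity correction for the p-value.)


Step 1: Combine and sort all 16 observations; assign midranks.
sorted (value, group): (6,X), (7,X), (8,Y), (12,X), (13,Y), (14,Y), (17,X), (18,X), (18,Y), (20,Y), (21,X), (21,Y), (26,X), (27,X), (28,Y), (29,Y)
ranks: 6->1, 7->2, 8->3, 12->4, 13->5, 14->6, 17->7, 18->8.5, 18->8.5, 20->10, 21->11.5, 21->11.5, 26->13, 27->14, 28->15, 29->16
Step 2: Rank sum for X: R1 = 1 + 2 + 4 + 7 + 8.5 + 11.5 + 13 + 14 = 61.
Step 3: U_X = R1 - n1(n1+1)/2 = 61 - 8*9/2 = 61 - 36 = 25.
       U_Y = n1*n2 - U_X = 64 - 25 = 39.
Step 4: Ties are present, so use the tie-corrected normal approximation (with continuity correction) for the p-value.
Step 5: p-value = 0.494201; compare to alpha = 0.05. fail to reject H0.

U_X = 25, p = 0.494201, fail to reject H0 at alpha = 0.05.


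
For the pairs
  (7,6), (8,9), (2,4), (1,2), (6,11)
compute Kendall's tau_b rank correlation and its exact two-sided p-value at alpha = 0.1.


Step 1: Enumerate the 10 unordered pairs (i,j) with i<j and classify each by sign(x_j-x_i) * sign(y_j-y_i).
  (1,2):dx=+1,dy=+3->C; (1,3):dx=-5,dy=-2->C; (1,4):dx=-6,dy=-4->C; (1,5):dx=-1,dy=+5->D
  (2,3):dx=-6,dy=-5->C; (2,4):dx=-7,dy=-7->C; (2,5):dx=-2,dy=+2->D; (3,4):dx=-1,dy=-2->C
  (3,5):dx=+4,dy=+7->C; (4,5):dx=+5,dy=+9->C
Step 2: C = 8, D = 2, total pairs = 10.
Step 3: tau = (C - D)/(n(n-1)/2) = (8 - 2)/10 = 0.600000.
Step 4: Exact two-sided p-value (enumerate n! = 120 permutations of y under H0): p = 0.233333.
Step 5: alpha = 0.1. fail to reject H0.

tau_b = 0.6000 (C=8, D=2), p = 0.233333, fail to reject H0.


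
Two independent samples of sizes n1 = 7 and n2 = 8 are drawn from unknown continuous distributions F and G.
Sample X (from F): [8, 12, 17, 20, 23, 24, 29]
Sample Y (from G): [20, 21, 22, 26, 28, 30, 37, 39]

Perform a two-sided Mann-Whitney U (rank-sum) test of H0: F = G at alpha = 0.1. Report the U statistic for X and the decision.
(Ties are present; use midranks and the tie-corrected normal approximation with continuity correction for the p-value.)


Step 1: Combine and sort all 15 observations; assign midranks.
sorted (value, group): (8,X), (12,X), (17,X), (20,X), (20,Y), (21,Y), (22,Y), (23,X), (24,X), (26,Y), (28,Y), (29,X), (30,Y), (37,Y), (39,Y)
ranks: 8->1, 12->2, 17->3, 20->4.5, 20->4.5, 21->6, 22->7, 23->8, 24->9, 26->10, 28->11, 29->12, 30->13, 37->14, 39->15
Step 2: Rank sum for X: R1 = 1 + 2 + 3 + 4.5 + 8 + 9 + 12 = 39.5.
Step 3: U_X = R1 - n1(n1+1)/2 = 39.5 - 7*8/2 = 39.5 - 28 = 11.5.
       U_Y = n1*n2 - U_X = 56 - 11.5 = 44.5.
Step 4: Ties are present, so use the tie-corrected normal approximation (with continuity correction) for the p-value.
Step 5: p-value = 0.063840; compare to alpha = 0.1. reject H0.

U_X = 11.5, p = 0.063840, reject H0 at alpha = 0.1.


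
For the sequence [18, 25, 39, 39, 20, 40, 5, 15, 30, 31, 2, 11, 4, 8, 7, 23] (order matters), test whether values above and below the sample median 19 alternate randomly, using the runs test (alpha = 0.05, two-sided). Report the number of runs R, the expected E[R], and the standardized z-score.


Step 1: Compute median = 19; label A = above, B = below.
Labels in order: BAAAAABBAABBBBBA  (n_A = 8, n_B = 8)
Step 2: Count runs R = 6.
Step 3: Under H0 (random ordering), E[R] = 2*n_A*n_B/(n_A+n_B) + 1 = 2*8*8/16 + 1 = 9.0000.
        Var[R] = 2*n_A*n_B*(2*n_A*n_B - n_A - n_B) / ((n_A+n_B)^2 * (n_A+n_B-1)) = 14336/3840 = 3.7333.
        SD[R] = 1.9322.
Step 4: Continuity-corrected z = (R + 0.5 - E[R]) / SD[R] = (6 + 0.5 - 9.0000) / 1.9322 = -1.2939.
Step 5: Two-sided p-value via normal approximation = 2*(1 - Phi(|z|)) = 0.195709.
Step 6: alpha = 0.05. fail to reject H0.

R = 6, z = -1.2939, p = 0.195709, fail to reject H0.


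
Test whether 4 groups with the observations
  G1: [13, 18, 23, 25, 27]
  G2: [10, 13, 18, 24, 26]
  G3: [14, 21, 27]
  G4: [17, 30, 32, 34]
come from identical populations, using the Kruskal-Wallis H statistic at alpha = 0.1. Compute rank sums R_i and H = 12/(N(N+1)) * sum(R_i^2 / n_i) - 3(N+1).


Step 1: Combine all N = 17 observations and assign midranks.
sorted (value, group, rank): (10,G2,1), (13,G1,2.5), (13,G2,2.5), (14,G3,4), (17,G4,5), (18,G1,6.5), (18,G2,6.5), (21,G3,8), (23,G1,9), (24,G2,10), (25,G1,11), (26,G2,12), (27,G1,13.5), (27,G3,13.5), (30,G4,15), (32,G4,16), (34,G4,17)
Step 2: Sum ranks within each group.
R_1 = 42.5 (n_1 = 5)
R_2 = 32 (n_2 = 5)
R_3 = 25.5 (n_3 = 3)
R_4 = 53 (n_4 = 4)
Step 3: H = 12/(N(N+1)) * sum(R_i^2/n_i) - 3(N+1)
     = 12/(17*18) * (42.5^2/5 + 32^2/5 + 25.5^2/3 + 53^2/4) - 3*18
     = 0.039216 * 1485.05 - 54
     = 4.237255.
Step 4: Ties present; correction factor C = 1 - 18/(17^3 - 17) = 0.996324. Corrected H = 4.237255 / 0.996324 = 4.252891.
Step 5: Under H0, H ~ chi^2(3); p-value = 0.235420.
Step 6: alpha = 0.1. fail to reject H0.

H = 4.2529, df = 3, p = 0.235420, fail to reject H0.


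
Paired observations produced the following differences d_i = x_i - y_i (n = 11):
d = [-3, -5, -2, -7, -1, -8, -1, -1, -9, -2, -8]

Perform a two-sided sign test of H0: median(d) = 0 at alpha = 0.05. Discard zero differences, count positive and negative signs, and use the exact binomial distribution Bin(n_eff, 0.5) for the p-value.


Step 1: Discard zero differences. Original n = 11; n_eff = number of nonzero differences = 11.
Nonzero differences (with sign): -3, -5, -2, -7, -1, -8, -1, -1, -9, -2, -8
Step 2: Count signs: positive = 0, negative = 11.
Step 3: Under H0: P(positive) = 0.5, so the number of positives S ~ Bin(11, 0.5).
Step 4: Two-sided exact p-value = sum of Bin(11,0.5) probabilities at or below the observed probability = 0.000977.
Step 5: alpha = 0.05. reject H0.

n_eff = 11, pos = 0, neg = 11, p = 0.000977, reject H0.


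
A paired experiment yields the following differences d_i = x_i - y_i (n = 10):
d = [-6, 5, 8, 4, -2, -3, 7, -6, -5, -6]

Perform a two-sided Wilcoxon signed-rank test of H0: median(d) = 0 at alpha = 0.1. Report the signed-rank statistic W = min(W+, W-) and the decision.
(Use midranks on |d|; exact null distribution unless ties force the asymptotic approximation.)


Step 1: Drop any zero differences (none here) and take |d_i|.
|d| = [6, 5, 8, 4, 2, 3, 7, 6, 5, 6]
Step 2: Midrank |d_i| (ties get averaged ranks).
ranks: |6|->7, |5|->4.5, |8|->10, |4|->3, |2|->1, |3|->2, |7|->9, |6|->7, |5|->4.5, |6|->7
Step 3: Attach original signs; sum ranks with positive sign and with negative sign.
W+ = 4.5 + 10 + 3 + 9 = 26.5
W- = 7 + 1 + 2 + 7 + 4.5 + 7 = 28.5
(Check: W+ + W- = 55 should equal n(n+1)/2 = 55.)
Step 4: Test statistic W = min(W+, W-) = 26.5.
Step 5: Ties in |d|, so use the tie-corrected normal approximation.
        E[W] = n(n+1)/4 = 10*11/4 = 27.5.
        Tie groups: |d|=5 (t=2), |d|=6 (t=3); sum(t^3 - t) = 30.
        Var[W] = n(n+1)(2n+1)/24 - sum(t^3-t)/48 = 2310/24 - 30/48 = 95.625.
        z = (W - E[W]) / sqrt(Var[W]) = (26.5 - 27.5) / 9.7788 = -0.1023.
        Two-sided p = 2*Phi(z) = 0.918549.
Step 6: alpha = 0.1. fail to reject H0.

W+ = 26.5, W- = 28.5, W = min = 26.5, p = 0.918549, fail to reject H0.


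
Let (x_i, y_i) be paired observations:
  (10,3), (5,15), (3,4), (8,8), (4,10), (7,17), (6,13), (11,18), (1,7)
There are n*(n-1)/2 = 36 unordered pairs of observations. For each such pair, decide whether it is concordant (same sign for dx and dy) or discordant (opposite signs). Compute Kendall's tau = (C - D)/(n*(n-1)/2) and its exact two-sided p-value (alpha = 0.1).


Step 1: Enumerate the 36 unordered pairs (i,j) with i<j and classify each by sign(x_j-x_i) * sign(y_j-y_i).
  (1,2):dx=-5,dy=+12->D; (1,3):dx=-7,dy=+1->D; (1,4):dx=-2,dy=+5->D; (1,5):dx=-6,dy=+7->D
  (1,6):dx=-3,dy=+14->D; (1,7):dx=-4,dy=+10->D; (1,8):dx=+1,dy=+15->C; (1,9):dx=-9,dy=+4->D
  (2,3):dx=-2,dy=-11->C; (2,4):dx=+3,dy=-7->D; (2,5):dx=-1,dy=-5->C; (2,6):dx=+2,dy=+2->C
  (2,7):dx=+1,dy=-2->D; (2,8):dx=+6,dy=+3->C; (2,9):dx=-4,dy=-8->C; (3,4):dx=+5,dy=+4->C
  (3,5):dx=+1,dy=+6->C; (3,6):dx=+4,dy=+13->C; (3,7):dx=+3,dy=+9->C; (3,8):dx=+8,dy=+14->C
  (3,9):dx=-2,dy=+3->D; (4,5):dx=-4,dy=+2->D; (4,6):dx=-1,dy=+9->D; (4,7):dx=-2,dy=+5->D
  (4,8):dx=+3,dy=+10->C; (4,9):dx=-7,dy=-1->C; (5,6):dx=+3,dy=+7->C; (5,7):dx=+2,dy=+3->C
  (5,8):dx=+7,dy=+8->C; (5,9):dx=-3,dy=-3->C; (6,7):dx=-1,dy=-4->C; (6,8):dx=+4,dy=+1->C
  (6,9):dx=-6,dy=-10->C; (7,8):dx=+5,dy=+5->C; (7,9):dx=-5,dy=-6->C; (8,9):dx=-10,dy=-11->C
Step 2: C = 23, D = 13, total pairs = 36.
Step 3: tau = (C - D)/(n(n-1)/2) = (23 - 13)/36 = 0.277778.
Step 4: Exact two-sided p-value (enumerate n! = 362880 permutations of y under H0): p = 0.358488.
Step 5: alpha = 0.1. fail to reject H0.

tau_b = 0.2778 (C=23, D=13), p = 0.358488, fail to reject H0.


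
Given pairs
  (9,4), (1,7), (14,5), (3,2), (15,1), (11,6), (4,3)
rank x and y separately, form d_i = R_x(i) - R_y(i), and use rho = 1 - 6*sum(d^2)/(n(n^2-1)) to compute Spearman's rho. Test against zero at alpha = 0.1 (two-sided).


Step 1: Rank x and y separately (midranks; no ties here).
rank(x): 9->4, 1->1, 14->6, 3->2, 15->7, 11->5, 4->3
rank(y): 4->4, 7->7, 5->5, 2->2, 1->1, 6->6, 3->3
Step 2: d_i = R_x(i) - R_y(i); compute d_i^2.
  (4-4)^2=0, (1-7)^2=36, (6-5)^2=1, (2-2)^2=0, (7-1)^2=36, (5-6)^2=1, (3-3)^2=0
sum(d^2) = 74.
Step 3: rho = 1 - 6*74 / (7*(7^2 - 1)) = 1 - 444/336 = -0.321429.
Step 4: Under H0, t = rho * sqrt((n-2)/(1-rho^2)) = -0.7590 ~ t(5).
Step 5: Two-sided p-value from the t-distribution with 5 df = 0.482072.
Step 6: alpha = 0.1. fail to reject H0.

rho = -0.3214, p = 0.482072, fail to reject H0 at alpha = 0.1.


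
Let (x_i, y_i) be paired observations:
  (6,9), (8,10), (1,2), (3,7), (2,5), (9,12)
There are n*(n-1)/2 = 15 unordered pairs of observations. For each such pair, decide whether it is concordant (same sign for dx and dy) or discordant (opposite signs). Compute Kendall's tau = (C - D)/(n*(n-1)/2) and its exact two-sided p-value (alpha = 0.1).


Step 1: Enumerate the 15 unordered pairs (i,j) with i<j and classify each by sign(x_j-x_i) * sign(y_j-y_i).
  (1,2):dx=+2,dy=+1->C; (1,3):dx=-5,dy=-7->C; (1,4):dx=-3,dy=-2->C; (1,5):dx=-4,dy=-4->C
  (1,6):dx=+3,dy=+3->C; (2,3):dx=-7,dy=-8->C; (2,4):dx=-5,dy=-3->C; (2,5):dx=-6,dy=-5->C
  (2,6):dx=+1,dy=+2->C; (3,4):dx=+2,dy=+5->C; (3,5):dx=+1,dy=+3->C; (3,6):dx=+8,dy=+10->C
  (4,5):dx=-1,dy=-2->C; (4,6):dx=+6,dy=+5->C; (5,6):dx=+7,dy=+7->C
Step 2: C = 15, D = 0, total pairs = 15.
Step 3: tau = (C - D)/(n(n-1)/2) = (15 - 0)/15 = 1.000000.
Step 4: Exact two-sided p-value (enumerate n! = 720 permutations of y under H0): p = 0.002778.
Step 5: alpha = 0.1. reject H0.

tau_b = 1.0000 (C=15, D=0), p = 0.002778, reject H0.


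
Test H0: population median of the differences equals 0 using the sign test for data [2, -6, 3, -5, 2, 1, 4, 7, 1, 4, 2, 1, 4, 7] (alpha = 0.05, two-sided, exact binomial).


Step 1: Discard zero differences. Original n = 14; n_eff = number of nonzero differences = 14.
Nonzero differences (with sign): +2, -6, +3, -5, +2, +1, +4, +7, +1, +4, +2, +1, +4, +7
Step 2: Count signs: positive = 12, negative = 2.
Step 3: Under H0: P(positive) = 0.5, so the number of positives S ~ Bin(14, 0.5).
Step 4: Two-sided exact p-value = sum of Bin(14,0.5) probabilities at or below the observed probability = 0.012939.
Step 5: alpha = 0.05. reject H0.

n_eff = 14, pos = 12, neg = 2, p = 0.012939, reject H0.


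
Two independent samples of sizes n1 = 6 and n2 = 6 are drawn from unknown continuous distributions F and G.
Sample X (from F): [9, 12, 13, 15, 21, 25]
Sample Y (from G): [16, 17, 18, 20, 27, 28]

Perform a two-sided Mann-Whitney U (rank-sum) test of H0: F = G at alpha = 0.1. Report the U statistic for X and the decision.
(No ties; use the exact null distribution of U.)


Step 1: Combine and sort all 12 observations; assign midranks.
sorted (value, group): (9,X), (12,X), (13,X), (15,X), (16,Y), (17,Y), (18,Y), (20,Y), (21,X), (25,X), (27,Y), (28,Y)
ranks: 9->1, 12->2, 13->3, 15->4, 16->5, 17->6, 18->7, 20->8, 21->9, 25->10, 27->11, 28->12
Step 2: Rank sum for X: R1 = 1 + 2 + 3 + 4 + 9 + 10 = 29.
Step 3: U_X = R1 - n1(n1+1)/2 = 29 - 6*7/2 = 29 - 21 = 8.
       U_Y = n1*n2 - U_X = 36 - 8 = 28.
Step 4: No ties, so the exact null distribution of U (based on enumerating the C(12,6) = 924 equally likely rank assignments) gives the two-sided p-value.
Step 5: p-value = 0.132035; compare to alpha = 0.1. fail to reject H0.

U_X = 8, p = 0.132035, fail to reject H0 at alpha = 0.1.


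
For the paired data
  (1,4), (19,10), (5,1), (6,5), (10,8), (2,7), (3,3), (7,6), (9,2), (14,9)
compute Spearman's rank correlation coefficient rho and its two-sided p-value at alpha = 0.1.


Step 1: Rank x and y separately (midranks; no ties here).
rank(x): 1->1, 19->10, 5->4, 6->5, 10->8, 2->2, 3->3, 7->6, 9->7, 14->9
rank(y): 4->4, 10->10, 1->1, 5->5, 8->8, 7->7, 3->3, 6->6, 2->2, 9->9
Step 2: d_i = R_x(i) - R_y(i); compute d_i^2.
  (1-4)^2=9, (10-10)^2=0, (4-1)^2=9, (5-5)^2=0, (8-8)^2=0, (2-7)^2=25, (3-3)^2=0, (6-6)^2=0, (7-2)^2=25, (9-9)^2=0
sum(d^2) = 68.
Step 3: rho = 1 - 6*68 / (10*(10^2 - 1)) = 1 - 408/990 = 0.587879.
Step 4: Under H0, t = rho * sqrt((n-2)/(1-rho^2)) = 2.0555 ~ t(8).
Step 5: Two-sided p-value from the t-distribution with 8 df = 0.073878.
Step 6: alpha = 0.1. reject H0.

rho = 0.5879, p = 0.073878, reject H0 at alpha = 0.1.


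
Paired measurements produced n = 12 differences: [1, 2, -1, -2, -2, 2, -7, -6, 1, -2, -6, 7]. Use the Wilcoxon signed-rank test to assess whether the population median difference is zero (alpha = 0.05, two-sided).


Step 1: Drop any zero differences (none here) and take |d_i|.
|d| = [1, 2, 1, 2, 2, 2, 7, 6, 1, 2, 6, 7]
Step 2: Midrank |d_i| (ties get averaged ranks).
ranks: |1|->2, |2|->6, |1|->2, |2|->6, |2|->6, |2|->6, |7|->11.5, |6|->9.5, |1|->2, |2|->6, |6|->9.5, |7|->11.5
Step 3: Attach original signs; sum ranks with positive sign and with negative sign.
W+ = 2 + 6 + 6 + 2 + 11.5 = 27.5
W- = 2 + 6 + 6 + 11.5 + 9.5 + 6 + 9.5 = 50.5
(Check: W+ + W- = 78 should equal n(n+1)/2 = 78.)
Step 4: Test statistic W = min(W+, W-) = 27.5.
Step 5: Ties in |d|, so use the tie-corrected normal approximation.
        E[W] = n(n+1)/4 = 12*13/4 = 39.
        Tie groups: |d|=1 (t=3), |d|=2 (t=5), |d|=6 (t=2), |d|=7 (t=2); sum(t^3 - t) = 156.
        Var[W] = n(n+1)(2n+1)/24 - sum(t^3-t)/48 = 3900/24 - 156/48 = 159.25.
        z = (W - E[W]) / sqrt(Var[W]) = (27.5 - 39) / 12.6194 = -0.9113.
        Two-sided p = 2*Phi(z) = 0.362141.
Step 6: alpha = 0.05. fail to reject H0.

W+ = 27.5, W- = 50.5, W = min = 27.5, p = 0.362141, fail to reject H0.


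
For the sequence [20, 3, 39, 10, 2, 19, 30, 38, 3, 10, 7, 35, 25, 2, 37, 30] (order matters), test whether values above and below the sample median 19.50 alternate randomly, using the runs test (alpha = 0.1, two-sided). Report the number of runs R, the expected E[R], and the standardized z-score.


Step 1: Compute median = 19.50; label A = above, B = below.
Labels in order: ABABBBAABBBAABAA  (n_A = 8, n_B = 8)
Step 2: Count runs R = 9.
Step 3: Under H0 (random ordering), E[R] = 2*n_A*n_B/(n_A+n_B) + 1 = 2*8*8/16 + 1 = 9.0000.
        Var[R] = 2*n_A*n_B*(2*n_A*n_B - n_A - n_B) / ((n_A+n_B)^2 * (n_A+n_B-1)) = 14336/3840 = 3.7333.
        SD[R] = 1.9322.
Step 4: R = E[R], so z = 0 with no continuity correction.
Step 5: Two-sided p-value via normal approximation = 2*(1 - Phi(|z|)) = 1.000000.
Step 6: alpha = 0.1. fail to reject H0.

R = 9, z = 0.0000, p = 1.000000, fail to reject H0.


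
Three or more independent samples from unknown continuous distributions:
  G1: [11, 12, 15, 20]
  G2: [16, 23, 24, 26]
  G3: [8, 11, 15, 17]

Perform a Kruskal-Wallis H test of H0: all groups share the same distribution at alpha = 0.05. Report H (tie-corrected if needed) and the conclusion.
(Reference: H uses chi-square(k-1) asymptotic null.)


Step 1: Combine all N = 12 observations and assign midranks.
sorted (value, group, rank): (8,G3,1), (11,G1,2.5), (11,G3,2.5), (12,G1,4), (15,G1,5.5), (15,G3,5.5), (16,G2,7), (17,G3,8), (20,G1,9), (23,G2,10), (24,G2,11), (26,G2,12)
Step 2: Sum ranks within each group.
R_1 = 21 (n_1 = 4)
R_2 = 40 (n_2 = 4)
R_3 = 17 (n_3 = 4)
Step 3: H = 12/(N(N+1)) * sum(R_i^2/n_i) - 3(N+1)
     = 12/(12*13) * (21^2/4 + 40^2/4 + 17^2/4) - 3*13
     = 0.076923 * 582.5 - 39
     = 5.807692.
Step 4: Ties present; correction factor C = 1 - 12/(12^3 - 12) = 0.993007. Corrected H = 5.807692 / 0.993007 = 5.848592.
Step 5: Under H0, H ~ chi^2(2); p-value = 0.053702.
Step 6: alpha = 0.05. fail to reject H0.

H = 5.8486, df = 2, p = 0.053702, fail to reject H0.


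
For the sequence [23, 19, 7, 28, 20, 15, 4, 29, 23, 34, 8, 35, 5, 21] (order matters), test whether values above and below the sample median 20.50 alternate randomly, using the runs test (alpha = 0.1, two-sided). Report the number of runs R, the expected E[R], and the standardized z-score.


Step 1: Compute median = 20.50; label A = above, B = below.
Labels in order: ABBABBBAAABABA  (n_A = 7, n_B = 7)
Step 2: Count runs R = 9.
Step 3: Under H0 (random ordering), E[R] = 2*n_A*n_B/(n_A+n_B) + 1 = 2*7*7/14 + 1 = 8.0000.
        Var[R] = 2*n_A*n_B*(2*n_A*n_B - n_A - n_B) / ((n_A+n_B)^2 * (n_A+n_B-1)) = 8232/2548 = 3.2308.
        SD[R] = 1.7974.
Step 4: Continuity-corrected z = (R - 0.5 - E[R]) / SD[R] = (9 - 0.5 - 8.0000) / 1.7974 = 0.2782.
Step 5: Two-sided p-value via normal approximation = 2*(1 - Phi(|z|)) = 0.780879.
Step 6: alpha = 0.1. fail to reject H0.

R = 9, z = 0.2782, p = 0.780879, fail to reject H0.


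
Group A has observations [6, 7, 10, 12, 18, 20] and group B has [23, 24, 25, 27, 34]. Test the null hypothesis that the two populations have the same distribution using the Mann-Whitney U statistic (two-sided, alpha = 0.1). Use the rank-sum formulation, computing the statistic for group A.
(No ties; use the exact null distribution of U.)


Step 1: Combine and sort all 11 observations; assign midranks.
sorted (value, group): (6,X), (7,X), (10,X), (12,X), (18,X), (20,X), (23,Y), (24,Y), (25,Y), (27,Y), (34,Y)
ranks: 6->1, 7->2, 10->3, 12->4, 18->5, 20->6, 23->7, 24->8, 25->9, 27->10, 34->11
Step 2: Rank sum for X: R1 = 1 + 2 + 3 + 4 + 5 + 6 = 21.
Step 3: U_X = R1 - n1(n1+1)/2 = 21 - 6*7/2 = 21 - 21 = 0.
       U_Y = n1*n2 - U_X = 30 - 0 = 30.
Step 4: No ties, so the exact null distribution of U (based on enumerating the C(11,6) = 462 equally likely rank assignments) gives the two-sided p-value.
Step 5: p-value = 0.004329; compare to alpha = 0.1. reject H0.

U_X = 0, p = 0.004329, reject H0 at alpha = 0.1.


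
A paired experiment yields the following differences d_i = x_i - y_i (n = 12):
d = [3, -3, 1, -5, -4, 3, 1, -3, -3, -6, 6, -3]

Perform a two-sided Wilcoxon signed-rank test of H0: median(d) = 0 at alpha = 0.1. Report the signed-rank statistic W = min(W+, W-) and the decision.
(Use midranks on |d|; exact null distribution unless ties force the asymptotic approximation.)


Step 1: Drop any zero differences (none here) and take |d_i|.
|d| = [3, 3, 1, 5, 4, 3, 1, 3, 3, 6, 6, 3]
Step 2: Midrank |d_i| (ties get averaged ranks).
ranks: |3|->5.5, |3|->5.5, |1|->1.5, |5|->10, |4|->9, |3|->5.5, |1|->1.5, |3|->5.5, |3|->5.5, |6|->11.5, |6|->11.5, |3|->5.5
Step 3: Attach original signs; sum ranks with positive sign and with negative sign.
W+ = 5.5 + 1.5 + 5.5 + 1.5 + 11.5 = 25.5
W- = 5.5 + 10 + 9 + 5.5 + 5.5 + 11.5 + 5.5 = 52.5
(Check: W+ + W- = 78 should equal n(n+1)/2 = 78.)
Step 4: Test statistic W = min(W+, W-) = 25.5.
Step 5: Ties in |d|, so use the tie-corrected normal approximation.
        E[W] = n(n+1)/4 = 12*13/4 = 39.
        Tie groups: |d|=1 (t=2), |d|=3 (t=6), |d|=6 (t=2); sum(t^3 - t) = 222.
        Var[W] = n(n+1)(2n+1)/24 - sum(t^3-t)/48 = 3900/24 - 222/48 = 157.875.
        z = (W - E[W]) / sqrt(Var[W]) = (25.5 - 39) / 12.5648 = -1.0744.
        Two-sided p = 2*Phi(z) = 0.282631.
Step 6: alpha = 0.1. fail to reject H0.

W+ = 25.5, W- = 52.5, W = min = 25.5, p = 0.282631, fail to reject H0.


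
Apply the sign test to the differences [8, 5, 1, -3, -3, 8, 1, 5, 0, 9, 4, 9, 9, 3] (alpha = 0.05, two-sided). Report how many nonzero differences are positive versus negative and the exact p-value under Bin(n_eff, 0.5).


Step 1: Discard zero differences. Original n = 14; n_eff = number of nonzero differences = 13.
Nonzero differences (with sign): +8, +5, +1, -3, -3, +8, +1, +5, +9, +4, +9, +9, +3
Step 2: Count signs: positive = 11, negative = 2.
Step 3: Under H0: P(positive) = 0.5, so the number of positives S ~ Bin(13, 0.5).
Step 4: Two-sided exact p-value = sum of Bin(13,0.5) probabilities at or below the observed probability = 0.022461.
Step 5: alpha = 0.05. reject H0.

n_eff = 13, pos = 11, neg = 2, p = 0.022461, reject H0.


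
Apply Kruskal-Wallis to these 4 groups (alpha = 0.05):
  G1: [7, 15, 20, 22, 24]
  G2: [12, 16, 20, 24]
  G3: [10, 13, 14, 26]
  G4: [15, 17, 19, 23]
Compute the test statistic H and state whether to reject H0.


Step 1: Combine all N = 17 observations and assign midranks.
sorted (value, group, rank): (7,G1,1), (10,G3,2), (12,G2,3), (13,G3,4), (14,G3,5), (15,G1,6.5), (15,G4,6.5), (16,G2,8), (17,G4,9), (19,G4,10), (20,G1,11.5), (20,G2,11.5), (22,G1,13), (23,G4,14), (24,G1,15.5), (24,G2,15.5), (26,G3,17)
Step 2: Sum ranks within each group.
R_1 = 47.5 (n_1 = 5)
R_2 = 38 (n_2 = 4)
R_3 = 28 (n_3 = 4)
R_4 = 39.5 (n_4 = 4)
Step 3: H = 12/(N(N+1)) * sum(R_i^2/n_i) - 3(N+1)
     = 12/(17*18) * (47.5^2/5 + 38^2/4 + 28^2/4 + 39.5^2/4) - 3*18
     = 0.039216 * 1398.31 - 54
     = 0.835784.
Step 4: Ties present; correction factor C = 1 - 18/(17^3 - 17) = 0.996324. Corrected H = 0.835784 / 0.996324 = 0.838868.
Step 5: Under H0, H ~ chi^2(3); p-value = 0.840149.
Step 6: alpha = 0.05. fail to reject H0.

H = 0.8389, df = 3, p = 0.840149, fail to reject H0.


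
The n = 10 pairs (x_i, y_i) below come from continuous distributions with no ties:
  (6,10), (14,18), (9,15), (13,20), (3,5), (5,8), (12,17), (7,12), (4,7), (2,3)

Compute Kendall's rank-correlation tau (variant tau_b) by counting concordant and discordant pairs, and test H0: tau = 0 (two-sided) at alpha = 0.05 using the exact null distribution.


Step 1: Enumerate the 45 unordered pairs (i,j) with i<j and classify each by sign(x_j-x_i) * sign(y_j-y_i).
  (1,2):dx=+8,dy=+8->C; (1,3):dx=+3,dy=+5->C; (1,4):dx=+7,dy=+10->C; (1,5):dx=-3,dy=-5->C
  (1,6):dx=-1,dy=-2->C; (1,7):dx=+6,dy=+7->C; (1,8):dx=+1,dy=+2->C; (1,9):dx=-2,dy=-3->C
  (1,10):dx=-4,dy=-7->C; (2,3):dx=-5,dy=-3->C; (2,4):dx=-1,dy=+2->D; (2,5):dx=-11,dy=-13->C
  (2,6):dx=-9,dy=-10->C; (2,7):dx=-2,dy=-1->C; (2,8):dx=-7,dy=-6->C; (2,9):dx=-10,dy=-11->C
  (2,10):dx=-12,dy=-15->C; (3,4):dx=+4,dy=+5->C; (3,5):dx=-6,dy=-10->C; (3,6):dx=-4,dy=-7->C
  (3,7):dx=+3,dy=+2->C; (3,8):dx=-2,dy=-3->C; (3,9):dx=-5,dy=-8->C; (3,10):dx=-7,dy=-12->C
  (4,5):dx=-10,dy=-15->C; (4,6):dx=-8,dy=-12->C; (4,7):dx=-1,dy=-3->C; (4,8):dx=-6,dy=-8->C
  (4,9):dx=-9,dy=-13->C; (4,10):dx=-11,dy=-17->C; (5,6):dx=+2,dy=+3->C; (5,7):dx=+9,dy=+12->C
  (5,8):dx=+4,dy=+7->C; (5,9):dx=+1,dy=+2->C; (5,10):dx=-1,dy=-2->C; (6,7):dx=+7,dy=+9->C
  (6,8):dx=+2,dy=+4->C; (6,9):dx=-1,dy=-1->C; (6,10):dx=-3,dy=-5->C; (7,8):dx=-5,dy=-5->C
  (7,9):dx=-8,dy=-10->C; (7,10):dx=-10,dy=-14->C; (8,9):dx=-3,dy=-5->C; (8,10):dx=-5,dy=-9->C
  (9,10):dx=-2,dy=-4->C
Step 2: C = 44, D = 1, total pairs = 45.
Step 3: tau = (C - D)/(n(n-1)/2) = (44 - 1)/45 = 0.955556.
Step 4: Exact two-sided p-value (enumerate n! = 3628800 permutations of y under H0): p = 0.000006.
Step 5: alpha = 0.05. reject H0.

tau_b = 0.9556 (C=44, D=1), p = 0.000006, reject H0.


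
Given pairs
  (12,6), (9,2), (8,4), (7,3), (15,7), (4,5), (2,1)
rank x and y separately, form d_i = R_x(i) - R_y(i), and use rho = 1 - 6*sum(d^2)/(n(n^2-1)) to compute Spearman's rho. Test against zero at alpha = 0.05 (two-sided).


Step 1: Rank x and y separately (midranks; no ties here).
rank(x): 12->6, 9->5, 8->4, 7->3, 15->7, 4->2, 2->1
rank(y): 6->6, 2->2, 4->4, 3->3, 7->7, 5->5, 1->1
Step 2: d_i = R_x(i) - R_y(i); compute d_i^2.
  (6-6)^2=0, (5-2)^2=9, (4-4)^2=0, (3-3)^2=0, (7-7)^2=0, (2-5)^2=9, (1-1)^2=0
sum(d^2) = 18.
Step 3: rho = 1 - 6*18 / (7*(7^2 - 1)) = 1 - 108/336 = 0.678571.
Step 4: Under H0, t = rho * sqrt((n-2)/(1-rho^2)) = 2.0657 ~ t(5).
Step 5: Two-sided p-value from the t-distribution with 5 df = 0.093750.
Step 6: alpha = 0.05. fail to reject H0.

rho = 0.6786, p = 0.093750, fail to reject H0 at alpha = 0.05.


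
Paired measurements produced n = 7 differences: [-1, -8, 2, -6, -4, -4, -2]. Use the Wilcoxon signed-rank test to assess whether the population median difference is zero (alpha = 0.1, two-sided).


Step 1: Drop any zero differences (none here) and take |d_i|.
|d| = [1, 8, 2, 6, 4, 4, 2]
Step 2: Midrank |d_i| (ties get averaged ranks).
ranks: |1|->1, |8|->7, |2|->2.5, |6|->6, |4|->4.5, |4|->4.5, |2|->2.5
Step 3: Attach original signs; sum ranks with positive sign and with negative sign.
W+ = 2.5 = 2.5
W- = 1 + 7 + 6 + 4.5 + 4.5 + 2.5 = 25.5
(Check: W+ + W- = 28 should equal n(n+1)/2 = 28.)
Step 4: Test statistic W = min(W+, W-) = 2.5.
Step 5: Ties in |d|, so use the tie-corrected normal approximation.
        E[W] = n(n+1)/4 = 7*8/4 = 14.
        Tie groups: |d|=2 (t=2), |d|=4 (t=2); sum(t^3 - t) = 12.
        Var[W] = n(n+1)(2n+1)/24 - sum(t^3-t)/48 = 840/24 - 12/48 = 34.75.
        z = (W - E[W]) / sqrt(Var[W]) = (2.5 - 14) / 5.8949 = -1.9508.
        Two-sided p = 2*Phi(z) = 0.051077.
Step 6: alpha = 0.1. reject H0.

W+ = 2.5, W- = 25.5, W = min = 2.5, p = 0.051077, reject H0.


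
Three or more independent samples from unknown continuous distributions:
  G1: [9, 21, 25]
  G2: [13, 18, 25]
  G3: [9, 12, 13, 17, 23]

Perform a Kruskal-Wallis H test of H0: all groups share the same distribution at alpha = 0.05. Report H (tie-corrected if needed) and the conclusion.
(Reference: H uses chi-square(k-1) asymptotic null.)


Step 1: Combine all N = 11 observations and assign midranks.
sorted (value, group, rank): (9,G1,1.5), (9,G3,1.5), (12,G3,3), (13,G2,4.5), (13,G3,4.5), (17,G3,6), (18,G2,7), (21,G1,8), (23,G3,9), (25,G1,10.5), (25,G2,10.5)
Step 2: Sum ranks within each group.
R_1 = 20 (n_1 = 3)
R_2 = 22 (n_2 = 3)
R_3 = 24 (n_3 = 5)
Step 3: H = 12/(N(N+1)) * sum(R_i^2/n_i) - 3(N+1)
     = 12/(11*12) * (20^2/3 + 22^2/3 + 24^2/5) - 3*12
     = 0.090909 * 409.867 - 36
     = 1.260606.
Step 4: Ties present; correction factor C = 1 - 18/(11^3 - 11) = 0.986364. Corrected H = 1.260606 / 0.986364 = 1.278034.
Step 5: Under H0, H ~ chi^2(2); p-value = 0.527811.
Step 6: alpha = 0.05. fail to reject H0.

H = 1.2780, df = 2, p = 0.527811, fail to reject H0.


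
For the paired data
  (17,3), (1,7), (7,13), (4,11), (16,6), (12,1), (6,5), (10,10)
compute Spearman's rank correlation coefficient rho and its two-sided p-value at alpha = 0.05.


Step 1: Rank x and y separately (midranks; no ties here).
rank(x): 17->8, 1->1, 7->4, 4->2, 16->7, 12->6, 6->3, 10->5
rank(y): 3->2, 7->5, 13->8, 11->7, 6->4, 1->1, 5->3, 10->6
Step 2: d_i = R_x(i) - R_y(i); compute d_i^2.
  (8-2)^2=36, (1-5)^2=16, (4-8)^2=16, (2-7)^2=25, (7-4)^2=9, (6-1)^2=25, (3-3)^2=0, (5-6)^2=1
sum(d^2) = 128.
Step 3: rho = 1 - 6*128 / (8*(8^2 - 1)) = 1 - 768/504 = -0.523810.
Step 4: Under H0, t = rho * sqrt((n-2)/(1-rho^2)) = -1.5062 ~ t(6).
Step 5: Two-sided p-value from the t-distribution with 6 df = 0.182721.
Step 6: alpha = 0.05. fail to reject H0.

rho = -0.5238, p = 0.182721, fail to reject H0 at alpha = 0.05.


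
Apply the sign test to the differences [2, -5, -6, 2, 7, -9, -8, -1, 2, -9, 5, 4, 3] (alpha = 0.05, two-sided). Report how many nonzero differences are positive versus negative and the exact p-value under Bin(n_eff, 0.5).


Step 1: Discard zero differences. Original n = 13; n_eff = number of nonzero differences = 13.
Nonzero differences (with sign): +2, -5, -6, +2, +7, -9, -8, -1, +2, -9, +5, +4, +3
Step 2: Count signs: positive = 7, negative = 6.
Step 3: Under H0: P(positive) = 0.5, so the number of positives S ~ Bin(13, 0.5).
Step 4: Two-sided exact p-value = sum of Bin(13,0.5) probabilities at or below the observed probability = 1.000000.
Step 5: alpha = 0.05. fail to reject H0.

n_eff = 13, pos = 7, neg = 6, p = 1.000000, fail to reject H0.


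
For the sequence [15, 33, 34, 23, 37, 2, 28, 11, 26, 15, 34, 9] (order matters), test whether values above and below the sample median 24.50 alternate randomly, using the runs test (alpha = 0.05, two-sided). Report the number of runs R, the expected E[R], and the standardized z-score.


Step 1: Compute median = 24.50; label A = above, B = below.
Labels in order: BAABABABABAB  (n_A = 6, n_B = 6)
Step 2: Count runs R = 11.
Step 3: Under H0 (random ordering), E[R] = 2*n_A*n_B/(n_A+n_B) + 1 = 2*6*6/12 + 1 = 7.0000.
        Var[R] = 2*n_A*n_B*(2*n_A*n_B - n_A - n_B) / ((n_A+n_B)^2 * (n_A+n_B-1)) = 4320/1584 = 2.7273.
        SD[R] = 1.6514.
Step 4: Continuity-corrected z = (R - 0.5 - E[R]) / SD[R] = (11 - 0.5 - 7.0000) / 1.6514 = 2.1194.
Step 5: Two-sided p-value via normal approximation = 2*(1 - Phi(|z|)) = 0.034060.
Step 6: alpha = 0.05. reject H0.

R = 11, z = 2.1194, p = 0.034060, reject H0.


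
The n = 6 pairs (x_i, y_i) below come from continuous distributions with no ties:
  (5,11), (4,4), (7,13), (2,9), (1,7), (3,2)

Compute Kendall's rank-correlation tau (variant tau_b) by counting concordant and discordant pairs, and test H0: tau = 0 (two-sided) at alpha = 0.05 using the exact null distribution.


Step 1: Enumerate the 15 unordered pairs (i,j) with i<j and classify each by sign(x_j-x_i) * sign(y_j-y_i).
  (1,2):dx=-1,dy=-7->C; (1,3):dx=+2,dy=+2->C; (1,4):dx=-3,dy=-2->C; (1,5):dx=-4,dy=-4->C
  (1,6):dx=-2,dy=-9->C; (2,3):dx=+3,dy=+9->C; (2,4):dx=-2,dy=+5->D; (2,5):dx=-3,dy=+3->D
  (2,6):dx=-1,dy=-2->C; (3,4):dx=-5,dy=-4->C; (3,5):dx=-6,dy=-6->C; (3,6):dx=-4,dy=-11->C
  (4,5):dx=-1,dy=-2->C; (4,6):dx=+1,dy=-7->D; (5,6):dx=+2,dy=-5->D
Step 2: C = 11, D = 4, total pairs = 15.
Step 3: tau = (C - D)/(n(n-1)/2) = (11 - 4)/15 = 0.466667.
Step 4: Exact two-sided p-value (enumerate n! = 720 permutations of y under H0): p = 0.272222.
Step 5: alpha = 0.05. fail to reject H0.

tau_b = 0.4667 (C=11, D=4), p = 0.272222, fail to reject H0.


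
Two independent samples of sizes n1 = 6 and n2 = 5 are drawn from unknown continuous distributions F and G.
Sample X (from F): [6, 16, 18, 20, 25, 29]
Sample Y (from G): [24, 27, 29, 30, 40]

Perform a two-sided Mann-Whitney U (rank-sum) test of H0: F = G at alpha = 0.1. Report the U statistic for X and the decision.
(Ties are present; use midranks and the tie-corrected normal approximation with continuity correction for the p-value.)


Step 1: Combine and sort all 11 observations; assign midranks.
sorted (value, group): (6,X), (16,X), (18,X), (20,X), (24,Y), (25,X), (27,Y), (29,X), (29,Y), (30,Y), (40,Y)
ranks: 6->1, 16->2, 18->3, 20->4, 24->5, 25->6, 27->7, 29->8.5, 29->8.5, 30->10, 40->11
Step 2: Rank sum for X: R1 = 1 + 2 + 3 + 4 + 6 + 8.5 = 24.5.
Step 3: U_X = R1 - n1(n1+1)/2 = 24.5 - 6*7/2 = 24.5 - 21 = 3.5.
       U_Y = n1*n2 - U_X = 30 - 3.5 = 26.5.
Step 4: Ties are present, so use the tie-corrected normal approximation (with continuity correction) for the p-value.
Step 5: p-value = 0.044126; compare to alpha = 0.1. reject H0.

U_X = 3.5, p = 0.044126, reject H0 at alpha = 0.1.


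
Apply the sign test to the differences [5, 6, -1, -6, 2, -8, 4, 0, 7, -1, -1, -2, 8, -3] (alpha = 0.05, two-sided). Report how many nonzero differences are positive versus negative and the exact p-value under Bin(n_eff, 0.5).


Step 1: Discard zero differences. Original n = 14; n_eff = number of nonzero differences = 13.
Nonzero differences (with sign): +5, +6, -1, -6, +2, -8, +4, +7, -1, -1, -2, +8, -3
Step 2: Count signs: positive = 6, negative = 7.
Step 3: Under H0: P(positive) = 0.5, so the number of positives S ~ Bin(13, 0.5).
Step 4: Two-sided exact p-value = sum of Bin(13,0.5) probabilities at or below the observed probability = 1.000000.
Step 5: alpha = 0.05. fail to reject H0.

n_eff = 13, pos = 6, neg = 7, p = 1.000000, fail to reject H0.


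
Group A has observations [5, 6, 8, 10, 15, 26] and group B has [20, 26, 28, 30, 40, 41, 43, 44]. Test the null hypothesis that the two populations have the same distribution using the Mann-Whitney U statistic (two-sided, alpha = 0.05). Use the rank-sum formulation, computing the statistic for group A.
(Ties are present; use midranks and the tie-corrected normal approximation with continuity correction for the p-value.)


Step 1: Combine and sort all 14 observations; assign midranks.
sorted (value, group): (5,X), (6,X), (8,X), (10,X), (15,X), (20,Y), (26,X), (26,Y), (28,Y), (30,Y), (40,Y), (41,Y), (43,Y), (44,Y)
ranks: 5->1, 6->2, 8->3, 10->4, 15->5, 20->6, 26->7.5, 26->7.5, 28->9, 30->10, 40->11, 41->12, 43->13, 44->14
Step 2: Rank sum for X: R1 = 1 + 2 + 3 + 4 + 5 + 7.5 = 22.5.
Step 3: U_X = R1 - n1(n1+1)/2 = 22.5 - 6*7/2 = 22.5 - 21 = 1.5.
       U_Y = n1*n2 - U_X = 48 - 1.5 = 46.5.
Step 4: Ties are present, so use the tie-corrected normal approximation (with continuity correction) for the p-value.
Step 5: p-value = 0.004465; compare to alpha = 0.05. reject H0.

U_X = 1.5, p = 0.004465, reject H0 at alpha = 0.05.


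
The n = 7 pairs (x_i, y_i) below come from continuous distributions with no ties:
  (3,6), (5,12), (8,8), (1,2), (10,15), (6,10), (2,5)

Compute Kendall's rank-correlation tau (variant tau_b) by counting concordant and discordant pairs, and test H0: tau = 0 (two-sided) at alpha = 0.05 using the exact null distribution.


Step 1: Enumerate the 21 unordered pairs (i,j) with i<j and classify each by sign(x_j-x_i) * sign(y_j-y_i).
  (1,2):dx=+2,dy=+6->C; (1,3):dx=+5,dy=+2->C; (1,4):dx=-2,dy=-4->C; (1,5):dx=+7,dy=+9->C
  (1,6):dx=+3,dy=+4->C; (1,7):dx=-1,dy=-1->C; (2,3):dx=+3,dy=-4->D; (2,4):dx=-4,dy=-10->C
  (2,5):dx=+5,dy=+3->C; (2,6):dx=+1,dy=-2->D; (2,7):dx=-3,dy=-7->C; (3,4):dx=-7,dy=-6->C
  (3,5):dx=+2,dy=+7->C; (3,6):dx=-2,dy=+2->D; (3,7):dx=-6,dy=-3->C; (4,5):dx=+9,dy=+13->C
  (4,6):dx=+5,dy=+8->C; (4,7):dx=+1,dy=+3->C; (5,6):dx=-4,dy=-5->C; (5,7):dx=-8,dy=-10->C
  (6,7):dx=-4,dy=-5->C
Step 2: C = 18, D = 3, total pairs = 21.
Step 3: tau = (C - D)/(n(n-1)/2) = (18 - 3)/21 = 0.714286.
Step 4: Exact two-sided p-value (enumerate n! = 5040 permutations of y under H0): p = 0.030159.
Step 5: alpha = 0.05. reject H0.

tau_b = 0.7143 (C=18, D=3), p = 0.030159, reject H0.


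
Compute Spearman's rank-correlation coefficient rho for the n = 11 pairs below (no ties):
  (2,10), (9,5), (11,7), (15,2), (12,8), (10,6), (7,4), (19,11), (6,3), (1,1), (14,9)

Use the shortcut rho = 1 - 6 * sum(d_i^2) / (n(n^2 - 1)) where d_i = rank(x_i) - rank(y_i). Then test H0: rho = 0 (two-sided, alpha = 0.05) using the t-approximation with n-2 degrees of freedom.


Step 1: Rank x and y separately (midranks; no ties here).
rank(x): 2->2, 9->5, 11->7, 15->10, 12->8, 10->6, 7->4, 19->11, 6->3, 1->1, 14->9
rank(y): 10->10, 5->5, 7->7, 2->2, 8->8, 6->6, 4->4, 11->11, 3->3, 1->1, 9->9
Step 2: d_i = R_x(i) - R_y(i); compute d_i^2.
  (2-10)^2=64, (5-5)^2=0, (7-7)^2=0, (10-2)^2=64, (8-8)^2=0, (6-6)^2=0, (4-4)^2=0, (11-11)^2=0, (3-3)^2=0, (1-1)^2=0, (9-9)^2=0
sum(d^2) = 128.
Step 3: rho = 1 - 6*128 / (11*(11^2 - 1)) = 1 - 768/1320 = 0.418182.
Step 4: Under H0, t = rho * sqrt((n-2)/(1-rho^2)) = 1.3811 ~ t(9).
Step 5: Two-sided p-value from the t-distribution with 9 df = 0.200570.
Step 6: alpha = 0.05. fail to reject H0.

rho = 0.4182, p = 0.200570, fail to reject H0 at alpha = 0.05.
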